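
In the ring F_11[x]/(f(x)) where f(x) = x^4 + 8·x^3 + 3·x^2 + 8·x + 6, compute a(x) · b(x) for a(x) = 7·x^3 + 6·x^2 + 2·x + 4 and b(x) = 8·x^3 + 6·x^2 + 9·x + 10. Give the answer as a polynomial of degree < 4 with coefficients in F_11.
a · b ≡ 9·x^3 + 5·x^2 + 4 (mod f(x))

Multiply as integer polynomials: a · b = 56·x^6 + 90·x^5 + 115·x^4 + 168·x^3 + 102·x^2 + 56·x + 40. Reducing coefficients mod 11: a · b ≡ x^6 + 2·x^5 + 5·x^4 + 3·x^3 + 3·x^2 + x + 7. Now divide by f(x) = x^4 + 8·x^3 + 3·x^2 + 8·x + 6 in F_11[x], eliminating the leading term at each step:
  leading term x^6: subtract (x^2)·f(x) = x^6 + 8·x^5 + 3·x^4 + 8·x^3 + 6·x^2, leaving 5·x^5 + 2·x^4 + 6·x^3 + 8·x^2 + x + 7 (coefficients mod 11)
  leading term 5·x^5: subtract (5·x)·f(x) = 5·x^5 + 7·x^4 + 4·x^3 + 7·x^2 + 8·x, leaving 6·x^4 + 2·x^3 + x^2 + 4·x + 7 (coefficients mod 11)
  leading term 6·x^4: subtract (6)·f(x) = 6·x^4 + 4·x^3 + 7·x^2 + 4·x + 3, leaving 9·x^3 + 5·x^2 + 4 (coefficients mod 11)
The degree is now < 4, so this is the remainder. Hence a · b ≡ 9·x^3 + 5·x^2 + 4 in F_11[x]/(f).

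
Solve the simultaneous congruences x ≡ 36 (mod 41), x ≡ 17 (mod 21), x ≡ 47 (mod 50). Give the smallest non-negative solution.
The moduli 41, 21, 50 are pairwise coprime, so by the CRT there is a unique solution mod 41·21·50 = 43050.
Solve by successive substitution. Start with x ≡ 36 (mod 41).
  Combine with x ≡ 17 (mod 21): write x = 36 + 41·t and require 36 + 41·t ≡ 17 (mod 21), i.e. 41·t ≡ 17 − 36 ≡ 2 (mod 21). Since 41^(−1) ≡ 20 (mod 21) (41 ≡ 20 (mod 21)), t ≡ 20·2 ≡ 19 (mod 21). So x ≡ 36 + 41·19 = 815 (mod 861).
  Combine with x ≡ 47 (mod 50): write x = 815 + 861·t and require 815 + 861·t ≡ 47 (mod 50), i.e. 861·t ≡ 47 − 815 ≡ 32 (mod 50). Since 861^(−1) ≡ 41 (mod 50) (861 ≡ 11 (mod 50)), t ≡ 41·32 ≡ 12 (mod 50). So x ≡ 815 + 861·12 = 11147 (mod 43050).
Unique solution in [0, 43050): x = 11147.

Final answer: x ≡ 11147 (mod 43050); the representative in [0, 43050) is 11147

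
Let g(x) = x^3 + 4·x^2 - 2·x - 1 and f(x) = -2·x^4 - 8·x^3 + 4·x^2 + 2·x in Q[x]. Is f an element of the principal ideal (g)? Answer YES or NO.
In Q[x] the ideal (g) consists of all multiples of g, so f ∈ (g) iff g | f, i.e. iff the remainder of f on division by g is 0. Divide f by g (g is monic, so eliminate the leading term of the running remainder at each step):
  leading term -2·x^4: subtract (-2·x)·g(x) = -2·x^4 - 8·x^3 + 4·x^2 + 2·x, leaving 0
The remainder is 0, so f(x) = g(x) · h(x) with h(x) = -2·x. Hence g | f, i.e. f ∈ (g).

Final answer: YES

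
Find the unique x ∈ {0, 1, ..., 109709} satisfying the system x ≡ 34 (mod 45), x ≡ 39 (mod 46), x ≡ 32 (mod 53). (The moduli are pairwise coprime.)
The moduli 45, 46, 53 are pairwise coprime, so by the CRT there is a unique solution mod 45·46·53 = 109710.
Solve by successive substitution. Start with x ≡ 34 (mod 45).
  Combine with x ≡ 39 (mod 46): write x = 34 + 45·t and require 34 + 45·t ≡ 39 (mod 46), i.e. 45·t ≡ 39 − 34 ≡ 5 (mod 46). Since 45^(−1) ≡ 45 (mod 46), t ≡ 45·5 ≡ 41 (mod 46). So x ≡ 34 + 45·41 = 1879 (mod 2070).
  Combine with x ≡ 32 (mod 53): write x = 1879 + 2070·t and require 1879 + 2070·t ≡ 32 (mod 53), i.e. 2070·t ≡ 32 − 1879 ≡ 8 (mod 53). Since 2070^(−1) ≡ 18 (mod 53) (2070 ≡ 3 (mod 53)), t ≡ 18·8 ≡ 38 (mod 53). So x ≡ 1879 + 2070·38 = 80539 (mod 109710).
Unique solution in [0, 109710): x = 80539.

Final answer: x ≡ 80539 (mod 109710); the representative in [0, 109710) is 80539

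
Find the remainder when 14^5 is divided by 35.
14

Use repeated squaring. Binary(5) = 101. Walk through the bits of the exponent 5 left-to-right: at each bit after the leading one, square the running value, then multiply by 14 if the bit is 1 (always reducing mod 35):
  bit 1 = 1 (leading): start with 14.
  bit 2 = 0: square 14^2 = 196 ≡ 21 (mod 35).
  bit 3 = 1: square 21^2 = 441 ≡ 21; bit is 1, so multiply 21·14 = 294 ≡ 14 (mod 35).
Final value: 14^5 ≡ 14 (mod 35).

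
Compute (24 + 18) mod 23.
Reduce the summands first: 24 ≡ 1 (mod 23), so 24 + 18 ≡ 1 + 18 (mod 23). 1 + 18 = 19; 19 = 0·23 + 19, so (24 + 18) mod 23 = 19.

Final answer: 19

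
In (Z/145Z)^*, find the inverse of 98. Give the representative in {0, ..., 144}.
98^(−1) ≡ 37 (mod 145)

Apply the extended Euclidean algorithm to (145, 98), tracking rows (r, s, t) with s·145 + t·98 = r. Each division r_prev = q·r_cur + r_new produces the new row as (previous row) − q·(current row):
  row A: (145, 1, 0)   [1·145 + 0·98 = 145]
  row B: (98, 0, 1)   [0·145 + 1·98 = 98]
  145 = 1·98 + 47   → row C = row A − 1·row B = (47, 1, −1)   [check: 1·145 − 1·98 = 47]
  98 = 2·47 + 4   → row D = row B − 2·row C = (4, −2, 3)   [check: −2·145 + 3·98 = 4]
  47 = 11·4 + 3   → row E = row C − 11·row D = (3, 23, −34)   [check: 23·145 − 34·98 = 3]
  4 = 1·3 + 1   → row F = row D − 1·row E = (1, −25, 37)   [check: −25·145 + 37·98 = 1]
  3 = 3·1 + 0   → remainder 0, stop. gcd = 1 (last nonzero row F).
The gcd is 1, so 98 is invertible mod 145. The last nonzero row gives −25·145 + 37·98 = 1, so t = 37. So 98^(−1) ≡ 37 (mod 145). Verify: 98 · 37 = 3626 ≡ 1 (mod 145). ✓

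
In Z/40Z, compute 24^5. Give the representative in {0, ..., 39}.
Use repeated squaring. Binary(5) = 101. Walk through the bits of the exponent 5 left-to-right: at each bit after the leading one, square the running value, then multiply by 24 if the bit is 1 (always reducing mod 40):
  bit 1 = 1 (leading): start with 24.
  bit 2 = 0: square 24^2 = 576 ≡ 16 (mod 40).
  bit 3 = 1: square 16^2 = 256 ≡ 16; bit is 1, so multiply 16·24 = 384 ≡ 24 (mod 40).
Final value: 24^5 ≡ 24 (mod 40).

Final answer: 24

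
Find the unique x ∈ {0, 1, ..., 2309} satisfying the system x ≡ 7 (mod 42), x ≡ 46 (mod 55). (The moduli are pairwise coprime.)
The moduli 42, 55 are pairwise coprime, so by the CRT there is a unique solution mod 42·55 = 2310.
Solve by successive substitution. Start with x ≡ 7 (mod 42).
  Combine with x ≡ 46 (mod 55): write x = 7 + 42·t and require 7 + 42·t ≡ 46 (mod 55), i.e. 42·t ≡ 46 − 7 ≡ 39 (mod 55). Since 42^(−1) ≡ 38 (mod 55), t ≡ 38·39 ≡ 52 (mod 55). So x ≡ 7 + 42·52 = 2191 (mod 2310).
Unique solution in [0, 2310): x = 2191.

Final answer: x ≡ 2191 (mod 2310); the representative in [0, 2310) is 2191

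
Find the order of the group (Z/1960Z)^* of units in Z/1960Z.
(Z/1960Z)^* consists of the classes a with gcd(a, 1960) = 1, so its order is φ(1960). φ is multiplicative, with φ(p^e) = p^e − p^(e−1). Factorise 1960 = 2^3 · 5 · 7^2. Then
  φ(1960) = (2^3 − 2^2) · (5 − 1) · (7^2 − 7^1) = 4 · 4 · 42 = 672.
Thus |(Z/1960Z)^*| = 672.

Final answer: |(Z/1960Z)^*| = 672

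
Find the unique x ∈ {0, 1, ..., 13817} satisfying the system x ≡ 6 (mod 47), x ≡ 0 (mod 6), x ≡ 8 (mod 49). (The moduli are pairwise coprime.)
The moduli 47, 6, 49 are pairwise coprime, so by the CRT there is a unique solution mod 47·6·49 = 13818.
Solve by successive substitution. Start with x ≡ 6 (mod 47).
  Combine with x ≡ 0 (mod 6): write x = 6 + 47·t and require 6 + 47·t ≡ 0 (mod 6), i.e. 47·t ≡ 0 − 6 ≡ 0 (mod 6). Since 47^(−1) ≡ 5 (mod 6) (47 ≡ 5 (mod 6)), t ≡ 5·0 ≡ 0 (mod 6). So x ≡ 6 + 47·0 = 6 (mod 282).
  Combine with x ≡ 8 (mod 49): write x = 6 + 282·t and require 6 + 282·t ≡ 8 (mod 49), i.e. 282·t ≡ 8 − 6 ≡ 2 (mod 49). Since 282^(−1) ≡ 4 (mod 49) (282 ≡ 37 (mod 49)), t ≡ 4·2 ≡ 8 (mod 49). So x ≡ 6 + 282·8 = 2262 (mod 13818).
Unique solution in [0, 13818): x = 2262.

Final answer: x ≡ 2262 (mod 13818); the representative in [0, 13818) is 2262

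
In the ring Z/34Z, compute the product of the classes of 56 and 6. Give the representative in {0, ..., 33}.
Reduce the factors first: 56 ≡ 22 (mod 34), so 56 · 6 ≡ 22 · 6 (mod 34). 22 · 6 = 132. Dividing by 34: 132 = 3·34 + 30. So (56 · 6) mod 34 = 30.

Final answer: 30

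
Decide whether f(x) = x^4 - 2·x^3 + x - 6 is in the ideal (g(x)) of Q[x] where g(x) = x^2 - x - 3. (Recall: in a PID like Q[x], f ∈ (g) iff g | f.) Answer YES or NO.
In Q[x] the ideal (g) consists of all multiples of g, so f ∈ (g) iff g | f, i.e. iff the remainder of f on division by g is 0. Divide f by g (g is monic, so eliminate the leading term of the running remainder at each step):
  leading term x^4: subtract (x^2)·g(x) = x^4 - x^3 - 3·x^2, leaving -x^3 + 3·x^2 + x - 6
  leading term -x^3: subtract (-x)·g(x) = -x^3 + x^2 + 3·x, leaving 2·x^2 - 2·x - 6
  leading term 2·x^2: subtract (2)·g(x) = 2·x^2 - 2·x - 6, leaving 0
The remainder is 0, so f(x) = g(x) · h(x) with h(x) = x^2 - x + 2. Hence g | f, i.e. f ∈ (g).

Final answer: YES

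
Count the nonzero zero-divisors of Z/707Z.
Z/707Z has 106 nonzero zero-divisors

In Z/707Z each nonzero element is either a unit (gcd with 707 is 1) or a zero-divisor (gcd > 1). The number of units is φ(707): factorise 707 = 7 · 101, so φ(707) = (7 − 1) · (101 − 1) = 6 · 100 = 600. The nonzero elements number 707 − 1 = 706. Hence the nonzero zero-divisors number 706 − 600 = 106.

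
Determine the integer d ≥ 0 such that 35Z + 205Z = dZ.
(35, 205) = (5); d = 5

In the PID Z, (a, b) is generated by gcd(a, b). Compute gcd(205, 35) with the extended Euclidean algorithm, tracking rows (r, s, t) with s·205 + t·35 = r:
  row A: (205, 1, 0)   [1·205 + 0·35 = 205]
  row B: (35, 0, 1)   [0·205 + 1·35 = 35]
  205 = 5·35 + 30   → row C = row A − 5·row B = (30, 1, −5)   [check: 1·205 − 5·35 = 30]
  35 = 1·30 + 5   → row D = row B − 1·row C = (5, −1, 6)   [check: −1·205 + 6·35 = 5]
  30 = 6·5 + 0   → remainder 0, stop. gcd = 5 (last nonzero row D).
So gcd(35, 205) = 5, with Bézout identity −1·205 + 6·35 = 5. Containment (⊇): the Bézout identity exhibits 5 as an element of (35, 205), giving (5) ⊆ (35, 205). Containment (⊆): since 5 | 35 and 5 | 205 (35 = 5·7, 205 = 5·41), every Z-linear combination of 35 and 205 is divisible by 5, so (35, 205) ⊆ (5). Therefore (35, 205) = (5), d = 5.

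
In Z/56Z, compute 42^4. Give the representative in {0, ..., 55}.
0

Use repeated squaring. Binary(4) = 100. Walk through the bits of the exponent 4 left-to-right: at each bit after the leading one, square the running value, then multiply by 42 if the bit is 1 (always reducing mod 56):
  bit 1 = 1 (leading): start with 42.
  bit 2 = 0: square 42^2 = 1764 ≡ 28 (mod 56).
  bit 3 = 0: square 28^2 = 784 ≡ 0 (mod 56).
Final value: 42^4 ≡ 0 (mod 56).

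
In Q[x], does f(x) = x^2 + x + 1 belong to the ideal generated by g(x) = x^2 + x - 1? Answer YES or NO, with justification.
In Q[x] the ideal (g) consists of all multiples of g, so f ∈ (g) iff g | f, i.e. iff the remainder of f on division by g is 0. Divide f by g (g is monic, so eliminate the leading term of the running remainder at each step):
  leading term x^2: subtract (1)·g(x) = x^2 + x - 1, leaving 2
The remainder r(x) = 2 ≠ 0 (and deg r < deg g), so g ∤ f, i.e. f ∉ (g).

Final answer: NO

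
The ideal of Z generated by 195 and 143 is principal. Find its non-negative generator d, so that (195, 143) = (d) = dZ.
(195, 143) = (13); d = 13

In the PID Z, (a, b) is generated by gcd(a, b). Compute gcd(195, 143) with the extended Euclidean algorithm, tracking rows (r, s, t) with s·195 + t·143 = r:
  row A: (195, 1, 0)   [1·195 + 0·143 = 195]
  row B: (143, 0, 1)   [0·195 + 1·143 = 143]
  195 = 1·143 + 52   → row C = row A − 1·row B = (52, 1, −1)   [check: 1·195 − 1·143 = 52]
  143 = 2·52 + 39   → row D = row B − 2·row C = (39, −2, 3)   [check: −2·195 + 3·143 = 39]
  52 = 1·39 + 13   → row E = row C − 1·row D = (13, 3, −4)   [check: 3·195 − 4·143 = 13]
  39 = 3·13 + 0   → remainder 0, stop. gcd = 13 (last nonzero row E).
So gcd(195, 143) = 13, with Bézout identity 3·195 − 4·143 = 13. Containment (⊇): the Bézout identity exhibits 13 as an element of (195, 143), giving (13) ⊆ (195, 143). Containment (⊆): since 13 | 195 and 13 | 143 (195 = 13·15, 143 = 13·11), every Z-linear combination of 195 and 143 is divisible by 13, so (195, 143) ⊆ (13). Therefore (195, 143) = (13), d = 13.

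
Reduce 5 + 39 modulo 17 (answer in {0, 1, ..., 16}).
Reduce the summands first: 39 ≡ 5 (mod 17), so 5 + 39 ≡ 5 + 5 (mod 17). 5 + 5 = 10; 10 = 0·17 + 10, so (5 + 39) mod 17 = 10.

Final answer: 10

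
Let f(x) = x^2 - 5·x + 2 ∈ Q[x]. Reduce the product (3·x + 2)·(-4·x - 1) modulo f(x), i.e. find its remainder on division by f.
a · b ≡ 22 - 71·x (mod f(x))

First multiply in Q[x] without reducing: a · b = -12·x^2 - 11·x - 2. Now divide by f(x) = x^2 - 5·x + 2, eliminating the leading term at each step:
  leading term -12·x^2: subtract (-12)·f(x) = -12·x^2 + 60·x - 24, leaving 22 - 71·x
The degree is now < 2, so this is the remainder. Hence a · b ≡ 22 - 71·x in Q[x]/(f).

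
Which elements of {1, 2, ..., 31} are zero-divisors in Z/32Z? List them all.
nonzero zero-divisors of Z/32Z = {2, 4, 6, 8, 10, 12, 14, 16, 18, 20, 22, 24, 26, 28, 30}

An element a ∈ Z/32Z (with a ≠ 0) is a zero-divisor iff gcd(a, 32) > 1 (because a is a unit precisely when gcd(a, n) = 1, and in Z/nZ every nonzero, non-unit element is a zero-divisor). Scan a = 1, ..., 31 and keep those with gcd(a, 32) > 1:
  gcd(2, 32) = 2, gcd(4, 32) = 4, gcd(6, 32) = 2, gcd(8, 32) = 8, gcd(10, 32) = 2, gcd(12, 32) = 4, gcd(14, 32) = 2, gcd(16, 32) = 16, gcd(18, 32) = 2, gcd(20, 32) = 4, gcd(22, 32) = 2, gcd(24, 32) = 8, gcd(26, 32) = 2, gcd(28, 32) = 4, gcd(30, 32) = 2.
All other a ∈ {1, ..., 31} have gcd(a, 32) = 1 and are units. So the nonzero zero-divisors are exactly the 15 values of a appearing in this scan.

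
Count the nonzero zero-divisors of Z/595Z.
Z/595Z has 210 nonzero zero-divisors

In Z/595Z each nonzero element is either a unit (gcd with 595 is 1) or a zero-divisor (gcd > 1). The number of units is φ(595): factorise 595 = 5 · 7 · 17, so φ(595) = (5 − 1) · (7 − 1) · (17 − 1) = 4 · 6 · 16 = 384. The nonzero elements number 595 − 1 = 594. Hence the nonzero zero-divisors number 594 − 384 = 210.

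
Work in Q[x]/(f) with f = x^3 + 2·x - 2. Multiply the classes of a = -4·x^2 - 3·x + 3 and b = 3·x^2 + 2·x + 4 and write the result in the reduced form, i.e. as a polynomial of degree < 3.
First multiply in Q[x] without reducing: a · b = -12·x^4 - 17·x^3 - 13·x^2 - 6·x + 12. Now divide by f(x) = x^3 + 2·x - 2, eliminating the leading term at each step:
  leading term -12·x^4: subtract (-12·x)·f(x) = -12·x^4 - 24·x^2 + 24·x, leaving -17·x^3 + 11·x^2 - 30·x + 12
  leading term -17·x^3: subtract (-17)·f(x) = -17·x^3 - 34·x + 34, leaving 11·x^2 + 4·x - 22
The degree is now < 3, so this is the remainder. Hence a · b ≡ 11·x^2 + 4·x - 22 in Q[x]/(f).

Final answer: a · b ≡ 11·x^2 + 4·x - 22 (mod f(x))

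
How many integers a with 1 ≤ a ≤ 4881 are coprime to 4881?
3252

The number of a ∈ {1, ..., 4881} with gcd(a, 4881) = 1 is by definition Euler's totient φ(4881). φ is multiplicative, with φ(p^e) = p^e − p^(e−1). Factorise 4881 = 3 · 1627. Then
  φ(4881) = (3 − 1) · (1627 − 1) = 2 · 1626 = 3252.
So there are 3252 such integers.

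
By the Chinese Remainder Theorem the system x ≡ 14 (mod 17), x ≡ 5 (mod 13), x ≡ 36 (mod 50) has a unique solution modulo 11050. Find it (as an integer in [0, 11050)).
x ≡ 1136 (mod 11050); the representative in [0, 11050) is 1136

The moduli 17, 13, 50 are pairwise coprime, so by the CRT there is a unique solution mod 17·13·50 = 11050.
Solve by successive substitution. Start with x ≡ 14 (mod 17).
  Combine with x ≡ 5 (mod 13): write x = 14 + 17·t and require 14 + 17·t ≡ 5 (mod 13), i.e. 17·t ≡ 5 − 14 ≡ 4 (mod 13). Since 17^(−1) ≡ 10 (mod 13) (17 ≡ 4 (mod 13)), t ≡ 10·4 ≡ 1 (mod 13). So x ≡ 14 + 17·1 = 31 (mod 221).
  Combine with x ≡ 36 (mod 50): write x = 31 + 221·t and require 31 + 221·t ≡ 36 (mod 50), i.e. 221·t ≡ 36 − 31 ≡ 5 (mod 50). Since 221^(−1) ≡ 31 (mod 50) (221 ≡ 21 (mod 50)), t ≡ 31·5 ≡ 5 (mod 50). So x ≡ 31 + 221·5 = 1136 (mod 11050).
Unique solution in [0, 11050): x = 1136.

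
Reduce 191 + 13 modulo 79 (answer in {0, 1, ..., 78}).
Reduce the summands first: 191 ≡ 33 (mod 79), so 191 + 13 ≡ 33 + 13 (mod 79). 33 + 13 = 46; 46 = 0·79 + 46, so (191 + 13) mod 79 = 46.

Final answer: 46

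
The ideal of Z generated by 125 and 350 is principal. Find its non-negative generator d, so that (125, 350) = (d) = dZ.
In the PID Z, (a, b) is generated by gcd(a, b). Compute gcd(350, 125) with the extended Euclidean algorithm, tracking rows (r, s, t) with s·350 + t·125 = r:
  row A: (350, 1, 0)   [1·350 + 0·125 = 350]
  row B: (125, 0, 1)   [0·350 + 1·125 = 125]
  350 = 2·125 + 100   → row C = row A − 2·row B = (100, 1, −2)   [check: 1·350 − 2·125 = 100]
  125 = 1·100 + 25   → row D = row B − 1·row C = (25, −1, 3)   [check: −1·350 + 3·125 = 25]
  100 = 4·25 + 0   → remainder 0, stop. gcd = 25 (last nonzero row D).
So gcd(125, 350) = 25, with Bézout identity −1·350 + 3·125 = 25. Containment (⊇): the Bézout identity exhibits 25 as an element of (125, 350), giving (25) ⊆ (125, 350). Containment (⊆): since 25 | 125 and 25 | 350 (125 = 25·5, 350 = 25·14), every Z-linear combination of 125 and 350 is divisible by 25, so (125, 350) ⊆ (25). Therefore (125, 350) = (25), d = 25.

Final answer: (125, 350) = (25); d = 25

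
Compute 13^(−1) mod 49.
13^(−1) ≡ 34 (mod 49)

Apply the extended Euclidean algorithm to (49, 13), tracking rows (r, s, t) with s·49 + t·13 = r. Each division r_prev = q·r_cur + r_new produces the new row as (previous row) − q·(current row):
  row A: (49, 1, 0)   [1·49 + 0·13 = 49]
  row B: (13, 0, 1)   [0·49 + 1·13 = 13]
  49 = 3·13 + 10   → row C = row A − 3·row B = (10, 1, −3)   [check: 1·49 − 3·13 = 10]
  13 = 1·10 + 3   → row D = row B − 1·row C = (3, −1, 4)   [check: −1·49 + 4·13 = 3]
  10 = 3·3 + 1   → row E = row C − 3·row D = (1, 4, −15)   [check: 4·49 − 15·13 = 1]
  3 = 3·1 + 0   → remainder 0, stop. gcd = 1 (last nonzero row E).
The gcd is 1, so 13 is invertible mod 49. The last nonzero row gives 4·49 − 15·13 = 1, so t = −15. So 13^(−1) ≡ −15 ≡ 34 (mod 49). Verify: 13 · 34 = 442 ≡ 1 (mod 49). ✓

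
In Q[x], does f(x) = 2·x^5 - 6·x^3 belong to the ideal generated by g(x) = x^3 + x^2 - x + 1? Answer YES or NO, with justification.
In Q[x] the ideal (g) consists of all multiples of g, so f ∈ (g) iff g | f, i.e. iff the remainder of f on division by g is 0. Divide f by g (g is monic, so eliminate the leading term of the running remainder at each step):
  leading term 2·x^5: subtract (2·x^2)·g(x) = 2·x^5 + 2·x^4 - 2·x^3 + 2·x^2, leaving -2·x^4 - 4·x^3 - 2·x^2
  leading term -2·x^4: subtract (-2·x)·g(x) = -2·x^4 - 2·x^3 + 2·x^2 - 2·x, leaving -2·x^3 - 4·x^2 + 2·x
  leading term -2·x^3: subtract (-2)·g(x) = -2·x^3 - 2·x^2 + 2·x - 2, leaving 2 - 2·x^2
The remainder r(x) = 2 - 2·x^2 ≠ 0 (and deg r < deg g), so g ∤ f, i.e. f ∉ (g).

Final answer: NO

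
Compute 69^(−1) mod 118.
69^(−1) ≡ 65 (mod 118)

Apply the extended Euclidean algorithm to (118, 69), tracking rows (r, s, t) with s·118 + t·69 = r. Each division r_prev = q·r_cur + r_new produces the new row as (previous row) − q·(current row):
  row A: (118, 1, 0)   [1·118 + 0·69 = 118]
  row B: (69, 0, 1)   [0·118 + 1·69 = 69]
  118 = 1·69 + 49   → row C = row A − 1·row B = (49, 1, −1)   [check: 1·118 − 1·69 = 49]
  69 = 1·49 + 20   → row D = row B − 1·row C = (20, −1, 2)   [check: −1·118 + 2·69 = 20]
  49 = 2·20 + 9   → row E = row C − 2·row D = (9, 3, −5)   [check: 3·118 − 5·69 = 9]
  20 = 2·9 + 2   → row F = row D − 2·row E = (2, −7, 12)   [check: −7·118 + 12·69 = 2]
  9 = 4·2 + 1   → row G = row E − 4·row F = (1, 31, −53)   [check: 31·118 − 53·69 = 1]
  2 = 2·1 + 0   → remainder 0, stop. gcd = 1 (last nonzero row G).
The gcd is 1, so 69 is invertible mod 118. The last nonzero row gives 31·118 − 53·69 = 1, so t = −53. So 69^(−1) ≡ −53 ≡ 65 (mod 118). Verify: 69 · 65 = 4485 ≡ 1 (mod 118). ✓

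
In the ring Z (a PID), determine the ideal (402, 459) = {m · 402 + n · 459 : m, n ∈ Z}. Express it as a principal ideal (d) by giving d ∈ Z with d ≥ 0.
In the PID Z, (a, b) is generated by gcd(a, b). Compute gcd(459, 402) with the extended Euclidean algorithm, tracking rows (r, s, t) with s·459 + t·402 = r:
  row A: (459, 1, 0)   [1·459 + 0·402 = 459]
  row B: (402, 0, 1)   [0·459 + 1·402 = 402]
  459 = 1·402 + 57   → row C = row A − 1·row B = (57, 1, −1)   [check: 1·459 − 1·402 = 57]
  402 = 7·57 + 3   → row D = row B − 7·row C = (3, −7, 8)   [check: −7·459 + 8·402 = 3]
  57 = 19·3 + 0   → remainder 0, stop. gcd = 3 (last nonzero row D).
So gcd(402, 459) = 3, with Bézout identity −7·459 + 8·402 = 3. Containment (⊇): the Bézout identity exhibits 3 as an element of (402, 459), giving (3) ⊆ (402, 459). Containment (⊆): since 3 | 402 and 3 | 459 (402 = 3·134, 459 = 3·153), every Z-linear combination of 402 and 459 is divisible by 3, so (402, 459) ⊆ (3). Therefore (402, 459) = (3), d = 3.

Final answer: (402, 459) = (3); d = 3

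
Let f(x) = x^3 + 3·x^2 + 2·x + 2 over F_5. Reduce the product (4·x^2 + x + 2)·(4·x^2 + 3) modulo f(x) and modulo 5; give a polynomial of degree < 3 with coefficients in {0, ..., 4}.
Multiply as integer polynomials: a · b = 16·x^4 + 4·x^3 + 20·x^2 + 3·x + 6. Reducing coefficients mod 5: a · b ≡ x^4 + 4·x^3 + 3·x + 1. Now divide by f(x) = x^3 + 3·x^2 + 2·x + 2 in F_5[x], eliminating the leading term at each step:
  leading term x^4: subtract (x)·f(x) = x^4 + 3·x^3 + 2·x^2 + 2·x, leaving x^3 + 3·x^2 + x + 1 (coefficients mod 5)
  leading term x^3: subtract (1)·f(x) = x^3 + 3·x^2 + 2·x + 2, leaving 4·x + 4 (coefficients mod 5)
The degree is now < 3, so this is the remainder. Hence a · b ≡ 4·x + 4 in F_5[x]/(f).

Final answer: a · b ≡ 4·x + 4 (mod f(x))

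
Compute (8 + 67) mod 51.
Reduce the summands first: 67 ≡ 16 (mod 51), so 8 + 67 ≡ 8 + 16 (mod 51). 8 + 16 = 24; 24 = 0·51 + 24, so (8 + 67) mod 51 = 24.

Final answer: 24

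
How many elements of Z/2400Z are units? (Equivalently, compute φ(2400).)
An element a ∈ Z/2400Z is a unit iff gcd(a, 2400) = 1, so the number of units is φ(2400). φ is multiplicative, with φ(p^e) = p^e − p^(e−1). Factorise 2400 = 2^5 · 3 · 5^2. Then
  φ(2400) = (2^5 − 2^4) · (3 − 1) · (5^2 − 5^1) = 16 · 2 · 20 = 640.

Final answer: Z/2400Z has φ(2400) = 640 units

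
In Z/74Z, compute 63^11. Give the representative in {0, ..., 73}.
Use repeated squaring. Binary(11) = 1011. Walk through the bits of the exponent 11 left-to-right: at each bit after the leading one, square the running value, then multiply by 63 if the bit is 1 (always reducing mod 74):
  bit 1 = 1 (leading): start with 63.
  bit 2 = 0: square 63^2 = 3969 ≡ 47 (mod 74).
  bit 3 = 1: square 47^2 = 2209 ≡ 63; bit is 1, so multiply 63·63 = 3969 ≡ 47 (mod 74).
  bit 4 = 1: square 47^2 = 2209 ≡ 63; bit is 1, so multiply 63·63 = 3969 ≡ 47 (mod 74).
Final value: 63^11 ≡ 47 (mod 74).

Final answer: 47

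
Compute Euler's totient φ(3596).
φ is multiplicative, with φ(p^e) = p^e − p^(e−1). Factorise 3596 = 2^2 · 29 · 31. Then
  φ(3596) = (2^2 − 2^1) · (29 − 1) · (31 − 1) = 2 · 28 · 30 = 1680.

Final answer: φ(3596) = 1680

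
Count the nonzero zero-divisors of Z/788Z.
In Z/788Z each nonzero element is either a unit (gcd with 788 is 1) or a zero-divisor (gcd > 1). The number of units is φ(788): factorise 788 = 2^2 · 197, so φ(788) = (2^2 − 2^1) · (197 − 1) = 2 · 196 = 392. The nonzero elements number 788 − 1 = 787. Hence the nonzero zero-divisors number 787 − 392 = 395.

Final answer: Z/788Z has 395 nonzero zero-divisors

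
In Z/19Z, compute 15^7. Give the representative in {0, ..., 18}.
Use repeated squaring. Binary(7) = 111. Walk through the bits of the exponent 7 left-to-right: at each bit after the leading one, square the running value, then multiply by 15 if the bit is 1 (always reducing mod 19):
  bit 1 = 1 (leading): start with 15.
  bit 2 = 1: square 15^2 = 225 ≡ 16; bit is 1, so multiply 16·15 = 240 ≡ 12 (mod 19).
  bit 3 = 1: square 12^2 = 144 ≡ 11; bit is 1, so multiply 11·15 = 165 ≡ 13 (mod 19).
Final value: 15^7 ≡ 13 (mod 19).

Final answer: 13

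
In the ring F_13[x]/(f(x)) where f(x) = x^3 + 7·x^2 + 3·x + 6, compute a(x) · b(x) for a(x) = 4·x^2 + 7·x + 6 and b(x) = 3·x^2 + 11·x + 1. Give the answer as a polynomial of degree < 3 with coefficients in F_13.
a · b ≡ x^2 + 6·x + 3 (mod f(x))

Multiply as integer polynomials: a · b = 12·x^4 + 65·x^3 + 99·x^2 + 73·x + 6. Reducing coefficients mod 13: a · b ≡ 12·x^4 + 8·x^2 + 8·x + 6. Now divide by f(x) = x^3 + 7·x^2 + 3·x + 6 in F_13[x], eliminating the leading term at each step:
  leading term 12·x^4: subtract (12·x)·f(x) = 12·x^4 + 6·x^3 + 10·x^2 + 7·x, leaving 7·x^3 + 11·x^2 + x + 6 (coefficients mod 13)
  leading term 7·x^3: subtract (7)·f(x) = 7·x^3 + 10·x^2 + 8·x + 3, leaving x^2 + 6·x + 3 (coefficients mod 13)
The degree is now < 3, so this is the remainder. Hence a · b ≡ x^2 + 6·x + 3 in F_13[x]/(f).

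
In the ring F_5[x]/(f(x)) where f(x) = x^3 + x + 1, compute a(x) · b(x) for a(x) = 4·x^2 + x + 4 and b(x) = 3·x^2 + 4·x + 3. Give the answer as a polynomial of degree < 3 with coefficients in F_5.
Multiply as integer polynomials: a · b = 12·x^4 + 19·x^3 + 28·x^2 + 19·x + 12. Reducing coefficients mod 5: a · b ≡ 2·x^4 + 4·x^3 + 3·x^2 + 4·x + 2. Now divide by f(x) = x^3 + x + 1 in F_5[x], eliminating the leading term at each step:
  leading term 2·x^4: subtract (2·x)·f(x) = 2·x^4 + 2·x^2 + 2·x, leaving 4·x^3 + x^2 + 2·x + 2 (coefficients mod 5)
  leading term 4·x^3: subtract (4)·f(x) = 4·x^3 + 4·x + 4, leaving x^2 + 3·x + 3 (coefficients mod 5)
The degree is now < 3, so this is the remainder. Hence a · b ≡ x^2 + 3·x + 3 in F_5[x]/(f).

Final answer: a · b ≡ x^2 + 3·x + 3 (mod f(x))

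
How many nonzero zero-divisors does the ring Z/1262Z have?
In Z/1262Z each nonzero element is either a unit (gcd with 1262 is 1) or a zero-divisor (gcd > 1). The number of units is φ(1262): factorise 1262 = 2 · 631, so φ(1262) = (2 − 1) · (631 − 1) = 1 · 630 = 630. The nonzero elements number 1262 − 1 = 1261. Hence the nonzero zero-divisors number 1261 − 630 = 631.

Final answer: Z/1262Z has 631 nonzero zero-divisors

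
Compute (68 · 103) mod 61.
50

Reduce the factors first: 68 ≡ 7, 103 ≡ 42 (mod 61), so 68 · 103 ≡ 7 · 42 (mod 61). 7 · 42 = 294. Dividing by 61: 294 = 4·61 + 50. So (68 · 103) mod 61 = 50.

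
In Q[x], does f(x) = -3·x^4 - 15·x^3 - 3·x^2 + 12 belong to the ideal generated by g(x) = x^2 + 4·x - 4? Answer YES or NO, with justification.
In Q[x] the ideal (g) consists of all multiples of g, so f ∈ (g) iff g | f, i.e. iff the remainder of f on division by g is 0. Divide f by g (g is monic, so eliminate the leading term of the running remainder at each step):
  leading term -3·x^4: subtract (-3·x^2)·g(x) = -3·x^4 - 12·x^3 + 12·x^2, leaving -3·x^3 - 15·x^2 + 12
  leading term -3·x^3: subtract (-3·x)·g(x) = -3·x^3 - 12·x^2 + 12·x, leaving -3·x^2 - 12·x + 12
  leading term -3·x^2: subtract (-3)·g(x) = -3·x^2 - 12·x + 12, leaving 0
The remainder is 0, so f(x) = g(x) · h(x) with h(x) = -3·x^2 - 3·x - 3. Hence g | f, i.e. f ∈ (g).

Final answer: YES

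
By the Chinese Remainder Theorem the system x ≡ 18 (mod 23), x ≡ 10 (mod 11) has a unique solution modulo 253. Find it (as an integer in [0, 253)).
The moduli 23, 11 are pairwise coprime, so by the CRT there is a unique solution mod 23·11 = 253.
Solve by successive substitution. Start with x ≡ 18 (mod 23).
  Combine with x ≡ 10 (mod 11): write x = 18 + 23·t and require 18 + 23·t ≡ 10 (mod 11), i.e. 23·t ≡ 10 − 18 ≡ 3 (mod 11). Since 23^(−1) ≡ 1 (mod 11) (23 ≡ 1 (mod 11)), t ≡ 1·3 ≡ 3 (mod 11). So x ≡ 18 + 23·3 = 87 (mod 253).
Unique solution in [0, 253): x = 87.

Final answer: x ≡ 87 (mod 253); the representative in [0, 253) is 87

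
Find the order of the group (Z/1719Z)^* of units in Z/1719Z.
(Z/1719Z)^* consists of the classes a with gcd(a, 1719) = 1, so its order is φ(1719). φ is multiplicative, with φ(p^e) = p^e − p^(e−1). Factorise 1719 = 3^2 · 191. Then
  φ(1719) = (3^2 − 3^1) · (191 − 1) = 6 · 190 = 1140.
Thus |(Z/1719Z)^*| = 1140.

Final answer: |(Z/1719Z)^*| = 1140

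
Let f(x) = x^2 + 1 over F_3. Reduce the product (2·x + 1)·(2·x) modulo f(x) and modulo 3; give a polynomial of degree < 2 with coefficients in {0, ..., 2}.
Multiply as integer polynomials: a · b = 4·x^2 + 2·x. Reducing coefficients mod 3: a · b ≡ x^2 + 2·x. Now divide by f(x) = x^2 + 1 in F_3[x], eliminating the leading term at each step:
  leading term x^2: subtract (1)·f(x) = x^2 + 1, leaving 2·x + 2 (coefficients mod 3)
The degree is now < 2, so this is the remainder. Hence a · b ≡ 2·x + 2 in F_3[x]/(f).

Final answer: a · b ≡ 2·x + 2 (mod f(x))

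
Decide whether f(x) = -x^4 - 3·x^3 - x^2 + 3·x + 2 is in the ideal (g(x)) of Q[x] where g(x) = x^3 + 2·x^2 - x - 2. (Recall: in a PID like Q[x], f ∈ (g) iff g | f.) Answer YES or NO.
In Q[x] the ideal (g) consists of all multiples of g, so f ∈ (g) iff g | f, i.e. iff the remainder of f on division by g is 0. Divide f by g (g is monic, so eliminate the leading term of the running remainder at each step):
  leading term -x^4: subtract (-x)·g(x) = -x^4 - 2·x^3 + x^2 + 2·x, leaving -x^3 - 2·x^2 + x + 2
  leading term -x^3: subtract (-1)·g(x) = -x^3 - 2·x^2 + x + 2, leaving 0
The remainder is 0, so f(x) = g(x) · h(x) with h(x) = -x - 1. Hence g | f, i.e. f ∈ (g).

Final answer: YES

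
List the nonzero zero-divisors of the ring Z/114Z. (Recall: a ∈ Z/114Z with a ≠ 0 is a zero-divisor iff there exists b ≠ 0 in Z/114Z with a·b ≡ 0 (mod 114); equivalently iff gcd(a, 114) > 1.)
An element a ∈ Z/114Z (with a ≠ 0) is a zero-divisor iff gcd(a, 114) > 1 (because a is a unit precisely when gcd(a, n) = 1, and in Z/nZ every nonzero, non-unit element is a zero-divisor). Scan a = 1, ..., 113 and keep those with gcd(a, 114) > 1:
  gcd(2, 114) = 2, gcd(3, 114) = 3, gcd(4, 114) = 2, gcd(6, 114) = 6, gcd(8, 114) = 2, gcd(9, 114) = 3, gcd(10, 114) = 2, gcd(12, 114) = 6, gcd(14, 114) = 2, gcd(15, 114) = 3, gcd(16, 114) = 2, gcd(18, 114) = 6, gcd(19, 114) = 19, gcd(20, 114) = 2, gcd(21, 114) = 3, gcd(22, 114) = 2, gcd(24, 114) = 6, gcd(26, 114) = 2, gcd(27, 114) = 3, gcd(28, 114) = 2, gcd(30, 114) = 6, gcd(32, 114) = 2, gcd(33, 114) = 3, gcd(34, 114) = 2, gcd(36, 114) = 6, gcd(38, 114) = 38, gcd(39, 114) = 3, gcd(40, 114) = 2, gcd(42, 114) = 6, gcd(44, 114) = 2, gcd(45, 114) = 3, gcd(46, 114) = 2, gcd(48, 114) = 6, gcd(50, 114) = 2, gcd(51, 114) = 3, gcd(52, 114) = 2, gcd(54, 114) = 6, gcd(56, 114) = 2, gcd(57, 114) = 57, gcd(58, 114) = 2, gcd(60, 114) = 6, gcd(62, 114) = 2, gcd(63, 114) = 3, gcd(64, 114) = 2, gcd(66, 114) = 6, gcd(68, 114) = 2, gcd(69, 114) = 3, gcd(70, 114) = 2, gcd(72, 114) = 6, gcd(74, 114) = 2, gcd(75, 114) = 3, gcd(76, 114) = 38, gcd(78, 114) = 6, gcd(80, 114) = 2, gcd(81, 114) = 3, gcd(82, 114) = 2, gcd(84, 114) = 6, gcd(86, 114) = 2, gcd(87, 114) = 3, gcd(88, 114) = 2, gcd(90, 114) = 6, gcd(92, 114) = 2, gcd(93, 114) = 3, gcd(94, 114) = 2, gcd(95, 114) = 19, gcd(96, 114) = 6, gcd(98, 114) = 2, gcd(99, 114) = 3, gcd(100, 114) = 2, gcd(102, 114) = 6, gcd(104, 114) = 2, gcd(105, 114) = 3, gcd(106, 114) = 2, gcd(108, 114) = 6, gcd(110, 114) = 2, gcd(111, 114) = 3, gcd(112, 114) = 2.
All other a ∈ {1, ..., 113} have gcd(a, 114) = 1 and are units. So the nonzero zero-divisors are exactly the 77 values of a appearing in this scan.

Final answer: nonzero zero-divisors of Z/114Z = {2, 3, 4, 6, 8, 9, 10, 12, 14, 15, 16, 18, 19, 20, 21, 22, 24, 26, 27, 28, 30, 32, 33, 34, 36, 38, 39, 40, 42, 44, 45, 46, 48, 50, 51, 52, 54, 56, 57, 58, 60, 62, 63, 64, 66, 68, 69, 70, 72, 74, 75, 76, 78, 80, 81, 82, 84, 86, 87, 88, 90, 92, 93, 94, 95, 96, 98, 99, 100, 102, 104, 105, 106, 108, 110, 111, 112}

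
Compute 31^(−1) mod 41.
31^(−1) ≡ 4 (mod 41)

Apply the extended Euclidean algorithm to (41, 31), tracking rows (r, s, t) with s·41 + t·31 = r. Each division r_prev = q·r_cur + r_new produces the new row as (previous row) − q·(current row):
  row A: (41, 1, 0)   [1·41 + 0·31 = 41]
  row B: (31, 0, 1)   [0·41 + 1·31 = 31]
  41 = 1·31 + 10   → row C = row A − 1·row B = (10, 1, −1)   [check: 1·41 − 1·31 = 10]
  31 = 3·10 + 1   → row D = row B − 3·row C = (1, −3, 4)   [check: −3·41 + 4·31 = 1]
  10 = 10·1 + 0   → remainder 0, stop. gcd = 1 (last nonzero row D).
The gcd is 1, so 31 is invertible mod 41. The last nonzero row gives −3·41 + 4·31 = 1, so t = 4. So 31^(−1) ≡ 4 (mod 41). Verify: 31 · 4 = 124 ≡ 1 (mod 41). ✓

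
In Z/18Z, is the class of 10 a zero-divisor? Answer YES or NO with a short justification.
YES

gcd(10, 18) = 2 > 1, so 10 is not a unit in Z/18Z. In Z/nZ every nonzero non-unit is a zero-divisor: explicitly, take b = 18/gcd = 9 ≠ 0 (mod 18); then 10·9 = 90 = 5·18, i.e. 10·9 ≡ 0 (mod 18). So 10 is a zero-divisor.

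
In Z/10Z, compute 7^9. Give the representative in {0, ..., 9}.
Use repeated squaring. Binary(9) = 1001. Walk through the bits of the exponent 9 left-to-right: at each bit after the leading one, square the running value, then multiply by 7 if the bit is 1 (always reducing mod 10):
  bit 1 = 1 (leading): start with 7.
  bit 2 = 0: square 7^2 = 49 ≡ 9 (mod 10).
  bit 3 = 0: square 9^2 = 81 ≡ 1 (mod 10).
  bit 4 = 1: square 1^2 = 1; bit is 1, so multiply 1·7 = 7 (mod 10).
Final value: 7^9 ≡ 7 (mod 10).

Final answer: 7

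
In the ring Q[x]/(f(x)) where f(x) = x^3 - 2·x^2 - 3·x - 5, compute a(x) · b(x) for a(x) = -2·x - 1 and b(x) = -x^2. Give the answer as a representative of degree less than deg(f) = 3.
a · b ≡ 5·x^2 + 6·x + 10 (mod f(x))

First multiply in Q[x] without reducing: a · b = 2·x^3 + x^2. Now divide by f(x) = x^3 - 2·x^2 - 3·x - 5, eliminating the leading term at each step:
  leading term 2·x^3: subtract (2)·f(x) = 2·x^3 - 4·x^2 - 6·x - 10, leaving 5·x^2 + 6·x + 10
The degree is now < 3, so this is the remainder. Hence a · b ≡ 5·x^2 + 6·x + 10 in Q[x]/(f).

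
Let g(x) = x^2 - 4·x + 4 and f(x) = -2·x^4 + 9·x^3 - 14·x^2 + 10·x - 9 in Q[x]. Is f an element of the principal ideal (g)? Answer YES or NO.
In Q[x] the ideal (g) consists of all multiples of g, so f ∈ (g) iff g | f, i.e. iff the remainder of f on division by g is 0. Divide f by g (g is monic, so eliminate the leading term of the running remainder at each step):
  leading term -2·x^4: subtract (-2·x^2)·g(x) = -2·x^4 + 8·x^3 - 8·x^2, leaving x^3 - 6·x^2 + 10·x - 9
  leading term x^3: subtract (x)·g(x) = x^3 - 4·x^2 + 4·x, leaving -2·x^2 + 6·x - 9
  leading term -2·x^2: subtract (-2)·g(x) = -2·x^2 + 8·x - 8, leaving -2·x - 1
The remainder r(x) = -2·x - 1 ≠ 0 (and deg r < deg g), so g ∤ f, i.e. f ∉ (g).

Final answer: NO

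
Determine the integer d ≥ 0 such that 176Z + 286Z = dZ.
(176, 286) = (22); d = 22

In the PID Z, (a, b) is generated by gcd(a, b). Compute gcd(286, 176) with the extended Euclidean algorithm, tracking rows (r, s, t) with s·286 + t·176 = r:
  row A: (286, 1, 0)   [1·286 + 0·176 = 286]
  row B: (176, 0, 1)   [0·286 + 1·176 = 176]
  286 = 1·176 + 110   → row C = row A − 1·row B = (110, 1, −1)   [check: 1·286 − 1·176 = 110]
  176 = 1·110 + 66   → row D = row B − 1·row C = (66, −1, 2)   [check: −1·286 + 2·176 = 66]
  110 = 1·66 + 44   → row E = row C − 1·row D = (44, 2, −3)   [check: 2·286 − 3·176 = 44]
  66 = 1·44 + 22   → row F = row D − 1·row E = (22, −3, 5)   [check: −3·286 + 5·176 = 22]
  44 = 2·22 + 0   → remainder 0, stop. gcd = 22 (last nonzero row F).
So gcd(176, 286) = 22, with Bézout identity −3·286 + 5·176 = 22. Containment (⊇): the Bézout identity exhibits 22 as an element of (176, 286), giving (22) ⊆ (176, 286). Containment (⊆): since 22 | 176 and 22 | 286 (176 = 22·8, 286 = 22·13), every Z-linear combination of 176 and 286 is divisible by 22, so (176, 286) ⊆ (22). Therefore (176, 286) = (22), d = 22.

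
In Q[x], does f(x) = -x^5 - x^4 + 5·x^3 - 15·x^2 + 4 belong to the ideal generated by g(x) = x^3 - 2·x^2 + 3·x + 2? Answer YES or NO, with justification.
In Q[x] the ideal (g) consists of all multiples of g, so f ∈ (g) iff g | f, i.e. iff the remainder of f on division by g is 0. Divide f by g (g is monic, so eliminate the leading term of the running remainder at each step):
  leading term -x^5: subtract (-x^2)·g(x) = -x^5 + 2·x^4 - 3·x^3 - 2·x^2, leaving -3·x^4 + 8·x^3 - 13·x^2 + 4
  leading term -3·x^4: subtract (-3·x)·g(x) = -3·x^4 + 6·x^3 - 9·x^2 - 6·x, leaving 2·x^3 - 4·x^2 + 6·x + 4
  leading term 2·x^3: subtract (2)·g(x) = 2·x^3 - 4·x^2 + 6·x + 4, leaving 0
The remainder is 0, so f(x) = g(x) · h(x) with h(x) = -x^2 - 3·x + 2. Hence g | f, i.e. f ∈ (g).

Final answer: YES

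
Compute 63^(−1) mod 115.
63^(−1) ≡ 42 (mod 115)

Apply the extended Euclidean algorithm to (115, 63), tracking rows (r, s, t) with s·115 + t·63 = r. Each division r_prev = q·r_cur + r_new produces the new row as (previous row) − q·(current row):
  row A: (115, 1, 0)   [1·115 + 0·63 = 115]
  row B: (63, 0, 1)   [0·115 + 1·63 = 63]
  115 = 1·63 + 52   → row C = row A − 1·row B = (52, 1, −1)   [check: 1·115 − 1·63 = 52]
  63 = 1·52 + 11   → row D = row B − 1·row C = (11, −1, 2)   [check: −1·115 + 2·63 = 11]
  52 = 4·11 + 8   → row E = row C − 4·row D = (8, 5, −9)   [check: 5·115 − 9·63 = 8]
  11 = 1·8 + 3   → row F = row D − 1·row E = (3, −6, 11)   [check: −6·115 + 11·63 = 3]
  8 = 2·3 + 2   → row G = row E − 2·row F = (2, 17, −31)   [check: 17·115 − 31·63 = 2]
  3 = 1·2 + 1   → row H = row F − 1·row G = (1, −23, 42)   [check: −23·115 + 42·63 = 1]
  2 = 2·1 + 0   → remainder 0, stop. gcd = 1 (last nonzero row H).
The gcd is 1, so 63 is invertible mod 115. The last nonzero row gives −23·115 + 42·63 = 1, so t = 42. So 63^(−1) ≡ 42 (mod 115). Verify: 63 · 42 = 2646 ≡ 1 (mod 115). ✓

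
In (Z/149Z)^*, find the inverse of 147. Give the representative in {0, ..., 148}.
147^(−1) ≡ 74 (mod 149)

Apply the extended Euclidean algorithm to (149, 147), tracking rows (r, s, t) with s·149 + t·147 = r. Each division r_prev = q·r_cur + r_new produces the new row as (previous row) − q·(current row):
  row A: (149, 1, 0)   [1·149 + 0·147 = 149]
  row B: (147, 0, 1)   [0·149 + 1·147 = 147]
  149 = 1·147 + 2   → row C = row A − 1·row B = (2, 1, −1)   [check: 1·149 − 1·147 = 2]
  147 = 73·2 + 1   → row D = row B − 73·row C = (1, −73, 74)   [check: −73·149 + 74·147 = 1]
  2 = 2·1 + 0   → remainder 0, stop. gcd = 1 (last nonzero row D).
The gcd is 1, so 147 is invertible mod 149. The last nonzero row gives −73·149 + 74·147 = 1, so t = 74. So 147^(−1) ≡ 74 (mod 149). Verify: 147 · 74 = 10878 ≡ 1 (mod 149). ✓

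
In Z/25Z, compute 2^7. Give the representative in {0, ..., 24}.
3

Use repeated squaring. Binary(7) = 111. Walk through the bits of the exponent 7 left-to-right: at each bit after the leading one, square the running value, then multiply by 2 if the bit is 1 (always reducing mod 25):
  bit 1 = 1 (leading): start with 2.
  bit 2 = 1: square 2^2 = 4; bit is 1, so multiply 4·2 = 8 (mod 25).
  bit 3 = 1: square 8^2 = 64 ≡ 14; bit is 1, so multiply 14·2 = 28 ≡ 3 (mod 25).
Final value: 2^7 ≡ 3 (mod 25).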